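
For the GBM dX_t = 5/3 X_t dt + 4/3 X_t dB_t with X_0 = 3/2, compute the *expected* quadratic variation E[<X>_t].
E[<X>_t] = 18*exp(46*t/9)/23 - 18/23

<X>_t = int_0^t ((4/3) * X_s)^2 ds. Taking expectation inside the integral: E[<X>_t] = (4/3)^2 * int_0^t E[X_s^2] ds. For GBM, E[X_s^2] = x_0^2 * exp((2 mu + sigma^2) s). Integrating:
  E[<X>_t] = (4/3)^2 * (3/2)^2 * (exp((2*(5/3) + (4/3)^2) t) - 1) / (2*(5/3) + (4/3)^2)
           = (4/3)^2 * (3/2)^2 * (exp((46/9) t) - 1) / (46/9) = 18*exp(46*t/9)/23 - 18/23.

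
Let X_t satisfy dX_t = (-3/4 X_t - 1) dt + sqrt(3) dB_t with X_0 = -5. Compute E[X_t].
E[X_t] = -4/3 - 11*exp(-3*t/4)/3

Taking expectations and using E[dB_t] = 0, the mean m(t) = E[X_t] satisfies the ODE m'(t) = a m(t) + b with m(0) = x_0. With a = -3/4, b = -1, x_0 = -5, the solution is
  m(t) = x_0 * exp(a t) + (b/a) * (exp(a t) - 1)
       = (-5) * exp((-3/4) t) + ((-1)/(-3/4)) * (exp((-3/4) t) - 1)
       = -4/3 - 11*exp(-3*t/4)/3.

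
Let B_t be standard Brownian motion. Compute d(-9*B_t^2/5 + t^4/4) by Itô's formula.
d(-9*B_t^2/5 + t^4/4) = (t^3 - 9/5) dt + (-18*B_t/5) dB_t

Itô's formula for f(t, x): d f(t, B_t) = (f_t + (1/2) f_xx) dt + f_x dB_t. Compute partials of f(t, x) = t^4/4 - 9*x^2/5:
  f_t(t,x)  = t^3
  f_x(t,x)  = -18*x/5
  f_xx(t,x) = -18/5
Assemble drift = f_t + (1/2) f_xx = t^3 - 9/5 and diffusion = f_x = -18*x/5. Substituting x = B_t:
  d(-9*B_t^2/5 + t^4/4) = (t^3 - 9/5) dt + (-18*B_t/5) dB_t.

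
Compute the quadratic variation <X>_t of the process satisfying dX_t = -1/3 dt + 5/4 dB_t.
<X>_t = 25*t/16

For an Itô process dX_t = a(t) dt + b(t) dB_t, the quadratic variation is <X>_t = int_0^t b(s)^2 ds (the drift term does not contribute). Here b(s) = 5/4, so
  b(s)^2 = 25/16.
Integrating from 0 to t:
  <X>_t = int_0^t (25/16) ds = 25*t/16.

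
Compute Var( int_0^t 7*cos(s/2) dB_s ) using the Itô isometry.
Var = 49*t/2 + 49*sin(t)/2

The Itô integral of a deterministic integrand f(s) has mean 0 because each increment f(s) * (B_{s+ds} - B_s) has mean 0. By the Itô isometry:
  Var( int_0^t f(s) dB_s ) = E[ (int_0^t f(s) dB_s)^2 ] = int_0^t f(s)^2 ds.
Here f(s) = 7*cos(s/2), so f(s)^2 = 49*cos(s/2)^2. Integrate:
  int_0^t (49*cos(s/2)^2) ds = 49*t/2 + 49*sin(t)/2.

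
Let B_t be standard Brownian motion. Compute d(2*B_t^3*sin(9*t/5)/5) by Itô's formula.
d(2*B_t^3*sin(9*t/5)/5) = (6*B_t*(3*B_t^2*cos(9*t/5) + 5*sin(9*t/5))/25) dt + (6*B_t^2*sin(9*t/5)/5) dB_t

Itô's formula for f(t, x): d f(t, B_t) = (f_t + (1/2) f_xx) dt + f_x dB_t. Compute partials of f(t, x) = 2*x^3*sin(9*t/5)/5:
  f_t(t,x)  = 18*x^3*cos(9*t/5)/25
  f_x(t,x)  = 6*x^2*sin(9*t/5)/5
  f_xx(t,x) = 12*x*sin(9*t/5)/5
Assemble drift = f_t + (1/2) f_xx = 6*x*(3*x^2*cos(9*t/5) + 5*sin(9*t/5))/25 and diffusion = f_x = 6*x^2*sin(9*t/5)/5. Substituting x = B_t:
  d(2*B_t^3*sin(9*t/5)/5) = (6*B_t*(3*B_t^2*cos(9*t/5) + 5*sin(9*t/5))/25) dt + (6*B_t^2*sin(9*t/5)/5) dB_t.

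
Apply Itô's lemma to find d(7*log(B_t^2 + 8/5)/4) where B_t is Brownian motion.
d(7*log(B_t^2 + 8/5)/4) = (35*(8 - 5*B_t^2)/(4*(5*B_t^2 + 8)^2)) dt + (35*B_t/(2*(5*B_t^2 + 8))) dB_t

Itô's formula for f(B_t) gives d f(B_t) = f'(B_t) dB_t + (1/2) f''(B_t) dt. Compute derivatives of f(x) = 7*log(x^2 + 8/5)/4:
  f'(x)  = 35*x/(2*(5*x^2 + 8))
  f''(x) = 35*(8 - 5*x^2)/(2*(5*x^2 + 8)^2)
Substitute x = B_t and multiply the f'' term by 1/2:
  drift     = (1/2) * (35*(8 - 5*x^2)/(2*(5*x^2 + 8)^2)) evaluated at B_t = 35*(8 - 5*B_t^2)/(4*(5*B_t^2 + 8)^2)
  diffusion = (35*x/(2*(5*x^2 + 8))) evaluated at B_t = 35*B_t/(2*(5*B_t^2 + 8))
Therefore d(7*log(B_t^2 + 8/5)/4) = (35*(8 - 5*B_t^2)/(4*(5*B_t^2 + 8)^2)) dt + (35*B_t/(2*(5*B_t^2 + 8))) dB_t.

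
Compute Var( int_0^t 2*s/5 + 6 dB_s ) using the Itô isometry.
Var = 4*t*(t^2 + 45*t + 675)/75

The Itô integral of a deterministic integrand f(s) has mean 0 because each increment f(s) * (B_{s+ds} - B_s) has mean 0. By the Itô isometry:
  Var( int_0^t f(s) dB_s ) = E[ (int_0^t f(s) dB_s)^2 ] = int_0^t f(s)^2 ds.
Here f(s) = 2*s/5 + 6, so f(s)^2 = 4*(s + 15)^2/25. Integrate:
  int_0^t (4*(s + 15)^2/25) ds = 4*t*(t^2 + 45*t + 675)/75.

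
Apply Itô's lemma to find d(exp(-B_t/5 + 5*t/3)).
d(exp(-B_t/5 + 5*t/3)) = (253*exp(-B_t/5 + 5*t/3)/150) dt + (-exp(-B_t/5 + 5*t/3)/5) dB_t

Itô's formula for f(t, x): d f(t, B_t) = (f_t + (1/2) f_xx) dt + f_x dB_t. Compute partials of f(t, x) = exp(5*t/3 - x/5):
  f_t(t,x)  = 5*exp(5*t/3 - x/5)/3
  f_x(t,x)  = -exp(5*t/3 - x/5)/5
  f_xx(t,x) = exp(5*t/3 - x/5)/25
Assemble drift = f_t + (1/2) f_xx = 253*exp(5*t/3 - x/5)/150 and diffusion = f_x = -exp(5*t/3 - x/5)/5. Substituting x = B_t:
  d(exp(-B_t/5 + 5*t/3)) = (253*exp(-B_t/5 + 5*t/3)/150) dt + (-exp(-B_t/5 + 5*t/3)/5) dB_t.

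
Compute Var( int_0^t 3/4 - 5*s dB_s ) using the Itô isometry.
Var = t*(400*t^2 - 180*t + 27)/48

The Itô integral of a deterministic integrand f(s) has mean 0 because each increment f(s) * (B_{s+ds} - B_s) has mean 0. By the Itô isometry:
  Var( int_0^t f(s) dB_s ) = E[ (int_0^t f(s) dB_s)^2 ] = int_0^t f(s)^2 ds.
Here f(s) = 3/4 - 5*s, so f(s)^2 = (20*s - 3)^2/16. Integrate:
  int_0^t ((20*s - 3)^2/16) ds = t*(400*t^2 - 180*t + 27)/48.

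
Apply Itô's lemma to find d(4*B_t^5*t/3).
d(4*B_t^5*t/3) = (4*B_t^3*(B_t^2 + 10*t)/3) dt + (20*B_t^4*t/3) dB_t

Itô's formula for f(t, x): d f(t, B_t) = (f_t + (1/2) f_xx) dt + f_x dB_t. Compute partials of f(t, x) = 4*t*x^5/3:
  f_t(t,x)  = 4*x^5/3
  f_x(t,x)  = 20*t*x^4/3
  f_xx(t,x) = 80*t*x^3/3
Assemble drift = f_t + (1/2) f_xx = 4*x^3*(10*t + x^2)/3 and diffusion = f_x = 20*t*x^4/3. Substituting x = B_t:
  d(4*B_t^5*t/3) = (4*B_t^3*(B_t^2 + 10*t)/3) dt + (20*B_t^4*t/3) dB_t.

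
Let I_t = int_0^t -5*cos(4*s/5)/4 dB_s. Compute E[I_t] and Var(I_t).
E[I_t] = 0; Var(I_t) = 25*t/32 + 125*sin(4*t/5)*cos(4*t/5)/128

The Itô integral of a deterministic integrand f(s) has mean 0 because each increment f(s) * (B_{s+ds} - B_s) has mean 0. By the Itô isometry:
  Var( int_0^t f(s) dB_s ) = E[ (int_0^t f(s) dB_s)^2 ] = int_0^t f(s)^2 ds.
Here f(s) = -5*cos(4*s/5)/4, so f(s)^2 = 25*cos(4*s/5)^2/16. Integrate:
  int_0^t (25*cos(4*s/5)^2/16) ds = 25*t/32 + 125*sin(4*t/5)*cos(4*t/5)/128.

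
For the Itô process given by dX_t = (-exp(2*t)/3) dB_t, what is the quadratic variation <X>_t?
<X>_t = exp(4*t)/36 - 1/36

For an Itô process dX_t = a(t) dt + b(t) dB_t, the quadratic variation is <X>_t = int_0^t b(s)^2 ds (the drift term does not contribute). Here b(s) = -exp(2*s)/3, so
  b(s)^2 = exp(4*s)/9.
Integrating from 0 to t:
  <X>_t = int_0^t (exp(4*s)/9) ds = exp(4*t)/36 - 1/36.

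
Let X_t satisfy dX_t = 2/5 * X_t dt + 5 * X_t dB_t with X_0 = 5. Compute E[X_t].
E[X_t] = 5*exp(2*t/5)

For GBM dX = mu X dt + sigma X dB with X_0 = x_0, apply Itô to Y = log X: dY = (mu - sigma^2/2) dt + sigma dB, so Y_t = log(x_0) + (mu - sigma^2/2) t + sigma B_t and hence X_t = x_0 * exp((mu - sigma^2/2) t + sigma B_t).
With mu = 2/5, sigma = 5, x_0 = 5, this gives:
  X_t = 5 * exp((-121/10) * t + (5) * B_t).
Since sigma*B_t ~ Normal(0, sigma^2 t), E[exp(sigma*B_t)] = exp(sigma^2 t / 2); so E[X_t] = x_0 * exp((mu - sigma^2/2) t) * exp(sigma^2 t / 2) = x_0 * exp(mu t) = 5*exp(2*t/5).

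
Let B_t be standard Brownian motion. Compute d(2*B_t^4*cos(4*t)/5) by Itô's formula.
d(2*B_t^4*cos(4*t)/5) = (4*B_t^2*(-2*B_t^2*sin(4*t) + 3*cos(4*t))/5) dt + (8*B_t^3*cos(4*t)/5) dB_t

Itô's formula for f(t, x): d f(t, B_t) = (f_t + (1/2) f_xx) dt + f_x dB_t. Compute partials of f(t, x) = 2*x^4*cos(4*t)/5:
  f_t(t,x)  = -8*x^4*sin(4*t)/5
  f_x(t,x)  = 8*x^3*cos(4*t)/5
  f_xx(t,x) = 24*x^2*cos(4*t)/5
Assemble drift = f_t + (1/2) f_xx = 4*x^2*(-2*x^2*sin(4*t) + 3*cos(4*t))/5 and diffusion = f_x = 8*x^3*cos(4*t)/5. Substituting x = B_t:
  d(2*B_t^4*cos(4*t)/5) = (4*B_t^2*(-2*B_t^2*sin(4*t) + 3*cos(4*t))/5) dt + (8*B_t^3*cos(4*t)/5) dB_t.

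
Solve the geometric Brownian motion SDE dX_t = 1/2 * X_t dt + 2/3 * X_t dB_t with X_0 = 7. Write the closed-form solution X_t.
X_t = 7 * exp((5/18) * t + (2/3) * B_t)

For GBM dX = mu X dt + sigma X dB with X_0 = x_0, apply Itô to Y = log X: dY = (mu - sigma^2/2) dt + sigma dB, so Y_t = log(x_0) + (mu - sigma^2/2) t + sigma B_t and hence X_t = x_0 * exp((mu - sigma^2/2) t + sigma B_t).
With mu = 1/2, sigma = 2/3, x_0 = 7, this gives:
  X_t = 7 * exp((5/18) * t + (2/3) * B_t).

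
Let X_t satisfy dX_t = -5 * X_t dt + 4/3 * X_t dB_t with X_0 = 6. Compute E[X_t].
E[X_t] = 6*exp(-5*t)

For GBM dX = mu X dt + sigma X dB with X_0 = x_0, apply Itô to Y = log X: dY = (mu - sigma^2/2) dt + sigma dB, so Y_t = log(x_0) + (mu - sigma^2/2) t + sigma B_t and hence X_t = x_0 * exp((mu - sigma^2/2) t + sigma B_t).
With mu = -5, sigma = 4/3, x_0 = 6, this gives:
  X_t = 6 * exp((-53/9) * t + (4/3) * B_t).
Since sigma*B_t ~ Normal(0, sigma^2 t), E[exp(sigma*B_t)] = exp(sigma^2 t / 2); so E[X_t] = x_0 * exp((mu - sigma^2/2) t) * exp(sigma^2 t / 2) = x_0 * exp(mu t) = 6*exp(-5*t).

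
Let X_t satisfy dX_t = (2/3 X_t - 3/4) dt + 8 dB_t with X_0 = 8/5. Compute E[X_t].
E[X_t] = 19*exp(2*t/3)/40 + 9/8

Taking expectations and using E[dB_t] = 0, the mean m(t) = E[X_t] satisfies the ODE m'(t) = a m(t) + b with m(0) = x_0. With a = 2/3, b = -3/4, x_0 = 8/5, the solution is
  m(t) = x_0 * exp(a t) + (b/a) * (exp(a t) - 1)
       = (8/5) * exp((2/3) t) + ((-3/4)/(2/3)) * (exp((2/3) t) - 1)
       = 19*exp(2*t/3)/40 + 9/8.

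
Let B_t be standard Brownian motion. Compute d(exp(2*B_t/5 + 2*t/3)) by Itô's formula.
d(exp(2*B_t/5 + 2*t/3)) = (56*exp(2*B_t/5 + 2*t/3)/75) dt + (2*exp(2*B_t/5 + 2*t/3)/5) dB_t

Itô's formula for f(t, x): d f(t, B_t) = (f_t + (1/2) f_xx) dt + f_x dB_t. Compute partials of f(t, x) = exp(2*t/3 + 2*x/5):
  f_t(t,x)  = 2*exp(2*t/3 + 2*x/5)/3
  f_x(t,x)  = 2*exp(2*t/3 + 2*x/5)/5
  f_xx(t,x) = 4*exp(2*t/3 + 2*x/5)/25
Assemble drift = f_t + (1/2) f_xx = 56*exp(2*t/3 + 2*x/5)/75 and diffusion = f_x = 2*exp(2*t/3 + 2*x/5)/5. Substituting x = B_t:
  d(exp(2*B_t/5 + 2*t/3)) = (56*exp(2*B_t/5 + 2*t/3)/75) dt + (2*exp(2*B_t/5 + 2*t/3)/5) dB_t.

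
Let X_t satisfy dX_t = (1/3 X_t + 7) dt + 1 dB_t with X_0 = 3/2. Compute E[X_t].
E[X_t] = 45*exp(t/3)/2 - 21

Taking expectations and using E[dB_t] = 0, the mean m(t) = E[X_t] satisfies the ODE m'(t) = a m(t) + b with m(0) = x_0. With a = 1/3, b = 7, x_0 = 3/2, the solution is
  m(t) = x_0 * exp(a t) + (b/a) * (exp(a t) - 1)
       = (3/2) * exp((1/3) t) + (7/(1/3)) * (exp((1/3) t) - 1)
       = 45*exp(t/3)/2 - 21.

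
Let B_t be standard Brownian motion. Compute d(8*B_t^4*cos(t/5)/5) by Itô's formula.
d(8*B_t^4*cos(t/5)/5) = (8*B_t^2*(-B_t^2*sin(t/5) + 30*cos(t/5))/25) dt + (32*B_t^3*cos(t/5)/5) dB_t

Itô's formula for f(t, x): d f(t, B_t) = (f_t + (1/2) f_xx) dt + f_x dB_t. Compute partials of f(t, x) = 8*x^4*cos(t/5)/5:
  f_t(t,x)  = -8*x^4*sin(t/5)/25
  f_x(t,x)  = 32*x^3*cos(t/5)/5
  f_xx(t,x) = 96*x^2*cos(t/5)/5
Assemble drift = f_t + (1/2) f_xx = 8*x^2*(-x^2*sin(t/5) + 30*cos(t/5))/25 and diffusion = f_x = 32*x^3*cos(t/5)/5. Substituting x = B_t:
  d(8*B_t^4*cos(t/5)/5) = (8*B_t^2*(-B_t^2*sin(t/5) + 30*cos(t/5))/25) dt + (32*B_t^3*cos(t/5)/5) dB_t.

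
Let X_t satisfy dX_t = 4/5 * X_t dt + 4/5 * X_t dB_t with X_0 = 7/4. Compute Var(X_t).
Var(X_t) = 49*(exp(16*t/25) - 1)*exp(8*t/5)/16

For GBM dX = mu X dt + sigma X dB with X_0 = x_0, apply Itô to Y = log X: dY = (mu - sigma^2/2) dt + sigma dB, so Y_t = log(x_0) + (mu - sigma^2/2) t + sigma B_t and hence X_t = x_0 * exp((mu - sigma^2/2) t + sigma B_t).
With mu = 4/5, sigma = 4/5, x_0 = 7/4, this gives:
  X_t = 7/4 * exp((12/25) * t + (4/5) * B_t).
Since sigma*B_t ~ Normal(0, sigma^2 t), E[exp(sigma*B_t)] = exp(sigma^2 t / 2); so E[X_t] = x_0 * exp((mu - sigma^2/2) t) * exp(sigma^2 t / 2) = x_0 * exp(mu t) = 7*exp(4*t/5)/4.
Var(X_t) = E[X_t^2] - (E[X_t])^2 = x_0^2 * exp(2 mu t) * (exp(sigma^2 t) - 1) = 49*(exp(16*t/25) - 1)*exp(8*t/5)/16.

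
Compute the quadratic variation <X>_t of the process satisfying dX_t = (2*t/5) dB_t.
<X>_t = 4*t^3/75

For an Itô process dX_t = a(t) dt + b(t) dB_t, the quadratic variation is <X>_t = int_0^t b(s)^2 ds (the drift term does not contribute). Here b(s) = 2*s/5, so
  b(s)^2 = 4*s^2/25.
Integrating from 0 to t:
  <X>_t = int_0^t (4*s^2/25) ds = 4*t^3/75.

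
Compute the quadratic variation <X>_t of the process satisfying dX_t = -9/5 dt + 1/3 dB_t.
<X>_t = t/9

For an Itô process dX_t = a(t) dt + b(t) dB_t, the quadratic variation is <X>_t = int_0^t b(s)^2 ds (the drift term does not contribute). Here b(s) = 1/3, so
  b(s)^2 = 1/9.
Integrating from 0 to t:
  <X>_t = int_0^t (1/9) ds = t/9.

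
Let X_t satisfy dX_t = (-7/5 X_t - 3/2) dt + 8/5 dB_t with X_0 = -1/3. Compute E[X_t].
E[X_t] = -15/14 + 31*exp(-7*t/5)/42

Taking expectations and using E[dB_t] = 0, the mean m(t) = E[X_t] satisfies the ODE m'(t) = a m(t) + b with m(0) = x_0. With a = -7/5, b = -3/2, x_0 = -1/3, the solution is
  m(t) = x_0 * exp(a t) + (b/a) * (exp(a t) - 1)
       = (-1/3) * exp((-7/5) t) + ((-3/2)/(-7/5)) * (exp((-7/5) t) - 1)
       = -15/14 + 31*exp(-7*t/5)/42.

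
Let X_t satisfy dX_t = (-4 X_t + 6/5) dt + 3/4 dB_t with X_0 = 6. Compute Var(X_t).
Var(X_t) = 9/128 - 9*exp(-8*t)/128

The variance V(t) = Var(X_t) satisfies V'(t) = 2 a V(t) + c^2 with V(0) = 0 (drift coefficient is linear in X, diffusion is constant). With a = -4, c = 3/4, the solution is
  V(t) = (c^2 / (2 a)) * (exp(2 a t) - 1)
       = ((3/4)^2 / (2*(-4))) * (exp((-8) t) - 1)
       = 9/128 - 9*exp(-8*t)/128.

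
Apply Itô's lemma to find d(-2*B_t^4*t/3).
d(-2*B_t^4*t/3) = (2*B_t^2*(-B_t^2 - 6*t)/3) dt + (-8*B_t^3*t/3) dB_t

Itô's formula for f(t, x): d f(t, B_t) = (f_t + (1/2) f_xx) dt + f_x dB_t. Compute partials of f(t, x) = -2*t*x^4/3:
  f_t(t,x)  = -2*x^4/3
  f_x(t,x)  = -8*t*x^3/3
  f_xx(t,x) = -8*t*x^2
Assemble drift = f_t + (1/2) f_xx = 2*x^2*(-6*t - x^2)/3 and diffusion = f_x = -8*t*x^3/3. Substituting x = B_t:
  d(-2*B_t^4*t/3) = (2*B_t^2*(-B_t^2 - 6*t)/3) dt + (-8*B_t^3*t/3) dB_t.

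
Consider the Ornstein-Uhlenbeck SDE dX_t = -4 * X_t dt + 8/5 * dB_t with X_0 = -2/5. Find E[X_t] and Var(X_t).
E[X_t] = -2*exp(-4*t)/5; Var(X_t) = 8/25 - 8*exp(-8*t)/25

The OU SDE dX = -theta X dt + sigma dB admits the integrating factor exp(theta t): d(exp(theta t) X_t) = sigma exp(theta t) dB_t. Integrating from 0 to t:
  X_t = x_0 * exp(-theta t) + sigma * int_0^t exp(-theta (t-s)) dB_s.
The Itô integral has mean 0 and (by the Itô isometry) variance sigma^2 * int_0^t exp(-2 theta (t - s)) ds = sigma^2 * (1 - exp(-2 theta t)) / (2 theta).
With theta = 4, sigma = 8/5, x_0 = -2/5:
  E[X_t] = -2/5 * exp(-4 t) = -2*exp(-4*t)/5
  Var(X_t) = (8/5)^2 * (1 - exp(-2*4 t)) / (2 * 4) = 8/25 - 8*exp(-8*t)/25.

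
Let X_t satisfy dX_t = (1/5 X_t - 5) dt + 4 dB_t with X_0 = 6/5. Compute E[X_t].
E[X_t] = 25 - 119*exp(t/5)/5

Taking expectations and using E[dB_t] = 0, the mean m(t) = E[X_t] satisfies the ODE m'(t) = a m(t) + b with m(0) = x_0. With a = 1/5, b = -5, x_0 = 6/5, the solution is
  m(t) = x_0 * exp(a t) + (b/a) * (exp(a t) - 1)
       = (6/5) * exp((1/5) t) + ((-5)/(1/5)) * (exp((1/5) t) - 1)
       = 25 - 119*exp(t/5)/5.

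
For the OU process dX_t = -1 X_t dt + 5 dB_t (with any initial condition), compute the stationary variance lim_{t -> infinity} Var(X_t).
lim Var(X_t) = 25/2

The OU SDE dX = -theta X dt + sigma dB admits the integrating factor exp(theta t): d(exp(theta t) X_t) = sigma exp(theta t) dB_t. Integrating from 0 to t gives X_t = x_0 * exp(-theta t) + sigma * int_0^t exp(-theta (t-s)) dB_s for any initial x_0. The Itô integral has variance (by the Itô isometry) sigma^2 * int_0^t exp(-2 theta (t - s)) ds = sigma^2 * (1 - exp(-2 theta t)) / (2 theta), independent of x_0.
With theta = 1, sigma = 5:
  Var(X_t) = (5)^2 * (1 - exp(-2*1 t)) / (2 * 1) = 25/2 - 25*exp(-2*t)/2.
As t -> infinity, exp(-2*1 t) -> 0, so the stationary variance is sigma^2 / (2 theta) = 25/2.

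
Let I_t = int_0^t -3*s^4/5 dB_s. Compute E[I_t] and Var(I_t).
E[I_t] = 0; Var(I_t) = t^9/25

The Itô integral of a deterministic integrand f(s) has mean 0 because each increment f(s) * (B_{s+ds} - B_s) has mean 0. By the Itô isometry:
  Var( int_0^t f(s) dB_s ) = E[ (int_0^t f(s) dB_s)^2 ] = int_0^t f(s)^2 ds.
Here f(s) = -3*s^4/5, so f(s)^2 = 9*s^8/25. Integrate:
  int_0^t (9*s^8/25) ds = t^9/25.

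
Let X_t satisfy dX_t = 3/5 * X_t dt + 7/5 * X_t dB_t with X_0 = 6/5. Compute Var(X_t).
Var(X_t) = 36*(exp(49*t/25) - 1)*exp(6*t/5)/25

For GBM dX = mu X dt + sigma X dB with X_0 = x_0, apply Itô to Y = log X: dY = (mu - sigma^2/2) dt + sigma dB, so Y_t = log(x_0) + (mu - sigma^2/2) t + sigma B_t and hence X_t = x_0 * exp((mu - sigma^2/2) t + sigma B_t).
With mu = 3/5, sigma = 7/5, x_0 = 6/5, this gives:
  X_t = 6/5 * exp((-19/50) * t + (7/5) * B_t).
Since sigma*B_t ~ Normal(0, sigma^2 t), E[exp(sigma*B_t)] = exp(sigma^2 t / 2); so E[X_t] = x_0 * exp((mu - sigma^2/2) t) * exp(sigma^2 t / 2) = x_0 * exp(mu t) = 6*exp(3*t/5)/5.
Var(X_t) = E[X_t^2] - (E[X_t])^2 = x_0^2 * exp(2 mu t) * (exp(sigma^2 t) - 1) = 36*(exp(49*t/25) - 1)*exp(6*t/5)/25.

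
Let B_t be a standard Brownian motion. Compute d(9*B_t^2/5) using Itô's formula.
d(9*B_t^2/5) = (9/5) dt + (18*B_t/5) dB_t

Itô's formula for f(B_t) gives d f(B_t) = f'(B_t) dB_t + (1/2) f''(B_t) dt. Compute derivatives of f(x) = 9*x^2/5:
  f'(x)  = 18*x/5
  f''(x) = 18/5
Substitute x = B_t and multiply the f'' term by 1/2:
  drift     = (1/2) * (18/5) evaluated at B_t = 9/5
  diffusion = (18*x/5) evaluated at B_t = 18*B_t/5
Therefore d(9*B_t^2/5) = (9/5) dt + (18*B_t/5) dB_t.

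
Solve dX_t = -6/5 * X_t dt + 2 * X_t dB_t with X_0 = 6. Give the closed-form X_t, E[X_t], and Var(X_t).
X_t = 6 * exp((-16/5) t + (2) B_t); E[X_t] = 6*exp(-6*t/5); Var(X_t) = (36*exp(4*t) - 36)*exp(-12*t/5)

For GBM dX = mu X dt + sigma X dB with X_0 = x_0, apply Itô to Y = log X: dY = (mu - sigma^2/2) dt + sigma dB, so Y_t = log(x_0) + (mu - sigma^2/2) t + sigma B_t and hence X_t = x_0 * exp((mu - sigma^2/2) t + sigma B_t).
With mu = -6/5, sigma = 2, x_0 = 6, this gives:
  X_t = 6 * exp((-16/5) * t + (2) * B_t).
Since sigma*B_t ~ Normal(0, sigma^2 t), E[exp(sigma*B_t)] = exp(sigma^2 t / 2); so E[X_t] = x_0 * exp((mu - sigma^2/2) t) * exp(sigma^2 t / 2) = x_0 * exp(mu t) = 6*exp(-6*t/5).
Var(X_t) = E[X_t^2] - (E[X_t])^2 = x_0^2 * exp(2 mu t) * (exp(sigma^2 t) - 1) = (36*exp(4*t) - 36)*exp(-12*t/5).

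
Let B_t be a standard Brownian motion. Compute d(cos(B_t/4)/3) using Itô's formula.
d(cos(B_t/4)/3) = (-cos(B_t/4)/96) dt + (-sin(B_t/4)/12) dB_t

Itô's formula for f(B_t) gives d f(B_t) = f'(B_t) dB_t + (1/2) f''(B_t) dt. Compute derivatives of f(x) = cos(x/4)/3:
  f'(x)  = -sin(x/4)/12
  f''(x) = -cos(x/4)/48
Substitute x = B_t and multiply the f'' term by 1/2:
  drift     = (1/2) * (-cos(x/4)/48) evaluated at B_t = -cos(B_t/4)/96
  diffusion = (-sin(x/4)/12) evaluated at B_t = -sin(B_t/4)/12
Therefore d(cos(B_t/4)/3) = (-cos(B_t/4)/96) dt + (-sin(B_t/4)/12) dB_t.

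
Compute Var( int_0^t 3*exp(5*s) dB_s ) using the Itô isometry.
Var = 9*exp(10*t)/10 - 9/10

The Itô integral of a deterministic integrand f(s) has mean 0 because each increment f(s) * (B_{s+ds} - B_s) has mean 0. By the Itô isometry:
  Var( int_0^t f(s) dB_s ) = E[ (int_0^t f(s) dB_s)^2 ] = int_0^t f(s)^2 ds.
Here f(s) = 3*exp(5*s), so f(s)^2 = 9*exp(10*s). Integrate:
  int_0^t (9*exp(10*s)) ds = 9*exp(10*t)/10 - 9/10.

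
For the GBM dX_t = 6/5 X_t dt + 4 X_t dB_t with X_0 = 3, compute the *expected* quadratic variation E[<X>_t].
E[<X>_t] = 180*exp(92*t/5)/23 - 180/23

<X>_t = int_0^t (4 * X_s)^2 ds. Taking expectation inside the integral: E[<X>_t] = 4^2 * int_0^t E[X_s^2] ds. For GBM, E[X_s^2] = x_0^2 * exp((2 mu + sigma^2) s). Integrating:
  E[<X>_t] = 4^2 * 3^2 * (exp((2*(6/5) + 4^2) t) - 1) / (2*(6/5) + 4^2)
           = 4^2 * 3^2 * (exp((92/5) t) - 1) / (92/5) = 180*exp(92*t/5)/23 - 180/23.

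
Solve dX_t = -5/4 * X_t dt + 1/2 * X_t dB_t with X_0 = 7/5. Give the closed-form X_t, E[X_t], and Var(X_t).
X_t = 7/5 * exp((-11/8) t + (1/2) B_t); E[X_t] = 7*exp(-5*t/4)/5; Var(X_t) = (49*exp(t/4) - 49)*exp(-5*t/2)/25

For GBM dX = mu X dt + sigma X dB with X_0 = x_0, apply Itô to Y = log X: dY = (mu - sigma^2/2) dt + sigma dB, so Y_t = log(x_0) + (mu - sigma^2/2) t + sigma B_t and hence X_t = x_0 * exp((mu - sigma^2/2) t + sigma B_t).
With mu = -5/4, sigma = 1/2, x_0 = 7/5, this gives:
  X_t = 7/5 * exp((-11/8) * t + (1/2) * B_t).
Since sigma*B_t ~ Normal(0, sigma^2 t), E[exp(sigma*B_t)] = exp(sigma^2 t / 2); so E[X_t] = x_0 * exp((mu - sigma^2/2) t) * exp(sigma^2 t / 2) = x_0 * exp(mu t) = 7*exp(-5*t/4)/5.
Var(X_t) = E[X_t^2] - (E[X_t])^2 = x_0^2 * exp(2 mu t) * (exp(sigma^2 t) - 1) = (49*exp(t/4) - 49)*exp(-5*t/2)/25.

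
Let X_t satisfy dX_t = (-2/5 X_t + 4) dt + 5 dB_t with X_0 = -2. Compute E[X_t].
E[X_t] = 10 - 12*exp(-2*t/5)

Taking expectations and using E[dB_t] = 0, the mean m(t) = E[X_t] satisfies the ODE m'(t) = a m(t) + b with m(0) = x_0. With a = -2/5, b = 4, x_0 = -2, the solution is
  m(t) = x_0 * exp(a t) + (b/a) * (exp(a t) - 1)
       = (-2) * exp((-2/5) t) + (4/(-2/5)) * (exp((-2/5) t) - 1)
       = 10 - 12*exp(-2*t/5).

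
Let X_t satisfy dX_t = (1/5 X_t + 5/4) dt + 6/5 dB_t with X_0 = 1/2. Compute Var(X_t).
Var(X_t) = 18*exp(2*t/5)/5 - 18/5

The variance V(t) = Var(X_t) satisfies V'(t) = 2 a V(t) + c^2 with V(0) = 0 (drift coefficient is linear in X, diffusion is constant). With a = 1/5, c = 6/5, the solution is
  V(t) = (c^2 / (2 a)) * (exp(2 a t) - 1)
       = ((6/5)^2 / (2*(1/5))) * (exp((2/5) t) - 1)
       = 18*exp(2*t/5)/5 - 18/5.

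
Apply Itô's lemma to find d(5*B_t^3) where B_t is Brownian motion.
d(5*B_t^3) = (15*B_t) dt + (15*B_t^2) dB_t

Itô's formula for f(B_t) gives d f(B_t) = f'(B_t) dB_t + (1/2) f''(B_t) dt. Compute derivatives of f(x) = 5*x^3:
  f'(x)  = 15*x^2
  f''(x) = 30*x
Substitute x = B_t and multiply the f'' term by 1/2:
  drift     = (1/2) * (30*x) evaluated at B_t = 15*B_t
  diffusion = (15*x^2) evaluated at B_t = 15*B_t^2
Therefore d(5*B_t^3) = (15*B_t) dt + (15*B_t^2) dB_t.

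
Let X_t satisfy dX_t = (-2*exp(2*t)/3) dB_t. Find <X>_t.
<X>_t = exp(4*t)/9 - 1/9

For an Itô process dX_t = a(t) dt + b(t) dB_t, the quadratic variation is <X>_t = int_0^t b(s)^2 ds (the drift term does not contribute). Here b(s) = -2*exp(2*s)/3, so
  b(s)^2 = 4*exp(4*s)/9.
Integrating from 0 to t:
  <X>_t = int_0^t (4*exp(4*s)/9) ds = exp(4*t)/9 - 1/9.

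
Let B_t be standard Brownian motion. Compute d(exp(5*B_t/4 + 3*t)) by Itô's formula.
d(exp(5*B_t/4 + 3*t)) = (121*exp(5*B_t/4 + 3*t)/32) dt + (5*exp(5*B_t/4 + 3*t)/4) dB_t

Itô's formula for f(t, x): d f(t, B_t) = (f_t + (1/2) f_xx) dt + f_x dB_t. Compute partials of f(t, x) = exp(3*t + 5*x/4):
  f_t(t,x)  = 3*exp(3*t + 5*x/4)
  f_x(t,x)  = 5*exp(3*t + 5*x/4)/4
  f_xx(t,x) = 25*exp(3*t + 5*x/4)/16
Assemble drift = f_t + (1/2) f_xx = 121*exp(3*t + 5*x/4)/32 and diffusion = f_x = 5*exp(3*t + 5*x/4)/4. Substituting x = B_t:
  d(exp(5*B_t/4 + 3*t)) = (121*exp(5*B_t/4 + 3*t)/32) dt + (5*exp(5*B_t/4 + 3*t)/4) dB_t.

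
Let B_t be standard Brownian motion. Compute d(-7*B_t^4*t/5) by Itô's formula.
d(-7*B_t^4*t/5) = (7*B_t^2*(-B_t^2 - 6*t)/5) dt + (-28*B_t^3*t/5) dB_t

Itô's formula for f(t, x): d f(t, B_t) = (f_t + (1/2) f_xx) dt + f_x dB_t. Compute partials of f(t, x) = -7*t*x^4/5:
  f_t(t,x)  = -7*x^4/5
  f_x(t,x)  = -28*t*x^3/5
  f_xx(t,x) = -84*t*x^2/5
Assemble drift = f_t + (1/2) f_xx = 7*x^2*(-6*t - x^2)/5 and diffusion = f_x = -28*t*x^3/5. Substituting x = B_t:
  d(-7*B_t^4*t/5) = (7*B_t^2*(-B_t^2 - 6*t)/5) dt + (-28*B_t^3*t/5) dB_t.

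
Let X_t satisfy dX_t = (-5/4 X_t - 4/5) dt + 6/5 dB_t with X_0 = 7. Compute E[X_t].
E[X_t] = -16/25 + 191*exp(-5*t/4)/25

Taking expectations and using E[dB_t] = 0, the mean m(t) = E[X_t] satisfies the ODE m'(t) = a m(t) + b with m(0) = x_0. With a = -5/4, b = -4/5, x_0 = 7, the solution is
  m(t) = x_0 * exp(a t) + (b/a) * (exp(a t) - 1)
       = 7 * exp((-5/4) t) + ((-4/5)/(-5/4)) * (exp((-5/4) t) - 1)
       = -16/25 + 191*exp(-5*t/4)/25.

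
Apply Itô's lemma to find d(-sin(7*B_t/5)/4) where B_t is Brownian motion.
d(-sin(7*B_t/5)/4) = (49*sin(7*B_t/5)/200) dt + (-7*cos(7*B_t/5)/20) dB_t

Itô's formula for f(B_t) gives d f(B_t) = f'(B_t) dB_t + (1/2) f''(B_t) dt. Compute derivatives of f(x) = -sin(7*x/5)/4:
  f'(x)  = -7*cos(7*x/5)/20
  f''(x) = 49*sin(7*x/5)/100
Substitute x = B_t and multiply the f'' term by 1/2:
  drift     = (1/2) * (49*sin(7*x/5)/100) evaluated at B_t = 49*sin(7*B_t/5)/200
  diffusion = (-7*cos(7*x/5)/20) evaluated at B_t = -7*cos(7*B_t/5)/20
Therefore d(-sin(7*B_t/5)/4) = (49*sin(7*B_t/5)/200) dt + (-7*cos(7*B_t/5)/20) dB_t.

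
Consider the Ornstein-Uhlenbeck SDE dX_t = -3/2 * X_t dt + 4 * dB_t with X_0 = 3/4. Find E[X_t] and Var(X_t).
E[X_t] = 3*exp(-3*t/2)/4; Var(X_t) = 16/3 - 16*exp(-3*t)/3

The OU SDE dX = -theta X dt + sigma dB admits the integrating factor exp(theta t): d(exp(theta t) X_t) = sigma exp(theta t) dB_t. Integrating from 0 to t:
  X_t = x_0 * exp(-theta t) + sigma * int_0^t exp(-theta (t-s)) dB_s.
The Itô integral has mean 0 and (by the Itô isometry) variance sigma^2 * int_0^t exp(-2 theta (t - s)) ds = sigma^2 * (1 - exp(-2 theta t)) / (2 theta).
With theta = 3/2, sigma = 4, x_0 = 3/4:
  E[X_t] = 3/4 * exp(-3/2 t) = 3*exp(-3*t/2)/4
  Var(X_t) = (4)^2 * (1 - exp(-2*3/2 t)) / (2 * 3/2) = 16/3 - 16*exp(-3*t)/3.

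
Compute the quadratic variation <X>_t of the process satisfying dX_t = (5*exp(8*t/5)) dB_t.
<X>_t = 125*exp(16*t/5)/16 - 125/16

For an Itô process dX_t = a(t) dt + b(t) dB_t, the quadratic variation is <X>_t = int_0^t b(s)^2 ds (the drift term does not contribute). Here b(s) = 5*exp(8*s/5), so
  b(s)^2 = 25*exp(16*s/5).
Integrating from 0 to t:
  <X>_t = int_0^t (25*exp(16*s/5)) ds = 125*exp(16*t/5)/16 - 125/16.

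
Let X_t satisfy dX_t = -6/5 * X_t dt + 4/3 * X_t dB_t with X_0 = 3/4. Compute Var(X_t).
Var(X_t) = (9*exp(16*t/9) - 9)*exp(-12*t/5)/16

For GBM dX = mu X dt + sigma X dB with X_0 = x_0, apply Itô to Y = log X: dY = (mu - sigma^2/2) dt + sigma dB, so Y_t = log(x_0) + (mu - sigma^2/2) t + sigma B_t and hence X_t = x_0 * exp((mu - sigma^2/2) t + sigma B_t).
With mu = -6/5, sigma = 4/3, x_0 = 3/4, this gives:
  X_t = 3/4 * exp((-94/45) * t + (4/3) * B_t).
Since sigma*B_t ~ Normal(0, sigma^2 t), E[exp(sigma*B_t)] = exp(sigma^2 t / 2); so E[X_t] = x_0 * exp((mu - sigma^2/2) t) * exp(sigma^2 t / 2) = x_0 * exp(mu t) = 3*exp(-6*t/5)/4.
Var(X_t) = E[X_t^2] - (E[X_t])^2 = x_0^2 * exp(2 mu t) * (exp(sigma^2 t) - 1) = (9*exp(16*t/9) - 9)*exp(-12*t/5)/16.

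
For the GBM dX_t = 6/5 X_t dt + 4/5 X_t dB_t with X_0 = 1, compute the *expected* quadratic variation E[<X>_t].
E[<X>_t] = 4*exp(76*t/25)/19 - 4/19

<X>_t = int_0^t ((4/5) * X_s)^2 ds. Taking expectation inside the integral: E[<X>_t] = (4/5)^2 * int_0^t E[X_s^2] ds. For GBM, E[X_s^2] = x_0^2 * exp((2 mu + sigma^2) s). Integrating:
  E[<X>_t] = (4/5)^2 * 1^2 * (exp((2*(6/5) + (4/5)^2) t) - 1) / (2*(6/5) + (4/5)^2)
           = (4/5)^2 * 1^2 * (exp((76/25) t) - 1) / (76/25) = 4*exp(76*t/25)/19 - 4/19.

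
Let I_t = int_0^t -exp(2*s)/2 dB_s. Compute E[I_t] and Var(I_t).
E[I_t] = 0; Var(I_t) = exp(4*t)/16 - 1/16

The Itô integral of a deterministic integrand f(s) has mean 0 because each increment f(s) * (B_{s+ds} - B_s) has mean 0. By the Itô isometry:
  Var( int_0^t f(s) dB_s ) = E[ (int_0^t f(s) dB_s)^2 ] = int_0^t f(s)^2 ds.
Here f(s) = -exp(2*s)/2, so f(s)^2 = exp(4*s)/4. Integrate:
  int_0^t (exp(4*s)/4) ds = exp(4*t)/16 - 1/16.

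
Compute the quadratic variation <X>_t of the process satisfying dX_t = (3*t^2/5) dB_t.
<X>_t = 9*t^5/125

For an Itô process dX_t = a(t) dt + b(t) dB_t, the quadratic variation is <X>_t = int_0^t b(s)^2 ds (the drift term does not contribute). Here b(s) = 3*s^2/5, so
  b(s)^2 = 9*s^4/25.
Integrating from 0 to t:
  <X>_t = int_0^t (9*s^4/25) ds = 9*t^5/125.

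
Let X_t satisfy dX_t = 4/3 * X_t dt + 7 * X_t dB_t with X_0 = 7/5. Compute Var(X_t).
Var(X_t) = 49*(exp(49*t) - 1)*exp(8*t/3)/25

For GBM dX = mu X dt + sigma X dB with X_0 = x_0, apply Itô to Y = log X: dY = (mu - sigma^2/2) dt + sigma dB, so Y_t = log(x_0) + (mu - sigma^2/2) t + sigma B_t and hence X_t = x_0 * exp((mu - sigma^2/2) t + sigma B_t).
With mu = 4/3, sigma = 7, x_0 = 7/5, this gives:
  X_t = 7/5 * exp((-139/6) * t + (7) * B_t).
Since sigma*B_t ~ Normal(0, sigma^2 t), E[exp(sigma*B_t)] = exp(sigma^2 t / 2); so E[X_t] = x_0 * exp((mu - sigma^2/2) t) * exp(sigma^2 t / 2) = x_0 * exp(mu t) = 7*exp(4*t/3)/5.
Var(X_t) = E[X_t^2] - (E[X_t])^2 = x_0^2 * exp(2 mu t) * (exp(sigma^2 t) - 1) = 49*(exp(49*t) - 1)*exp(8*t/3)/25.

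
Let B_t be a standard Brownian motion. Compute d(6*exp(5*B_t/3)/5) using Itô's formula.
d(6*exp(5*B_t/3)/5) = (5*exp(5*B_t/3)/3) dt + (2*exp(5*B_t/3)) dB_t

Itô's formula for f(B_t) gives d f(B_t) = f'(B_t) dB_t + (1/2) f''(B_t) dt. Compute derivatives of f(x) = 6*exp(5*x/3)/5:
  f'(x)  = 2*exp(5*x/3)
  f''(x) = 10*exp(5*x/3)/3
Substitute x = B_t and multiply the f'' term by 1/2:
  drift     = (1/2) * (10*exp(5*x/3)/3) evaluated at B_t = 5*exp(5*B_t/3)/3
  diffusion = (2*exp(5*x/3)) evaluated at B_t = 2*exp(5*B_t/3)
Therefore d(6*exp(5*B_t/3)/5) = (5*exp(5*B_t/3)/3) dt + (2*exp(5*B_t/3)) dB_t.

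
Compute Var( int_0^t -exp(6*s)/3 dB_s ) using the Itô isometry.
Var = exp(12*t)/108 - 1/108

The Itô integral of a deterministic integrand f(s) has mean 0 because each increment f(s) * (B_{s+ds} - B_s) has mean 0. By the Itô isometry:
  Var( int_0^t f(s) dB_s ) = E[ (int_0^t f(s) dB_s)^2 ] = int_0^t f(s)^2 ds.
Here f(s) = -exp(6*s)/3, so f(s)^2 = exp(12*s)/9. Integrate:
  int_0^t (exp(12*s)/9) ds = exp(12*t)/108 - 1/108.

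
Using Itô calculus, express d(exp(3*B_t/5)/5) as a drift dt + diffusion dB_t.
d(exp(3*B_t/5)/5) = (9*exp(3*B_t/5)/250) dt + (3*exp(3*B_t/5)/25) dB_t

Itô's formula for f(B_t) gives d f(B_t) = f'(B_t) dB_t + (1/2) f''(B_t) dt. Compute derivatives of f(x) = exp(3*x/5)/5:
  f'(x)  = 3*exp(3*x/5)/25
  f''(x) = 9*exp(3*x/5)/125
Substitute x = B_t and multiply the f'' term by 1/2:
  drift     = (1/2) * (9*exp(3*x/5)/125) evaluated at B_t = 9*exp(3*B_t/5)/250
  diffusion = (3*exp(3*x/5)/25) evaluated at B_t = 3*exp(3*B_t/5)/25
Therefore d(exp(3*B_t/5)/5) = (9*exp(3*B_t/5)/250) dt + (3*exp(3*B_t/5)/25) dB_t.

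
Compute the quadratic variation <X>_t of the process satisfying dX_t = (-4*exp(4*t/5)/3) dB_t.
<X>_t = 10*exp(8*t/5)/9 - 10/9

For an Itô process dX_t = a(t) dt + b(t) dB_t, the quadratic variation is <X>_t = int_0^t b(s)^2 ds (the drift term does not contribute). Here b(s) = -4*exp(4*s/5)/3, so
  b(s)^2 = 16*exp(8*s/5)/9.
Integrating from 0 to t:
  <X>_t = int_0^t (16*exp(8*s/5)/9) ds = 10*exp(8*t/5)/9 - 10/9.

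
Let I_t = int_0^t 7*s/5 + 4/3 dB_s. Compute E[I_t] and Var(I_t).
E[I_t] = 0; Var(I_t) = t*(147*t^2 + 420*t + 400)/225

The Itô integral of a deterministic integrand f(s) has mean 0 because each increment f(s) * (B_{s+ds} - B_s) has mean 0. By the Itô isometry:
  Var( int_0^t f(s) dB_s ) = E[ (int_0^t f(s) dB_s)^2 ] = int_0^t f(s)^2 ds.
Here f(s) = 7*s/5 + 4/3, so f(s)^2 = (21*s + 20)^2/225. Integrate:
  int_0^t ((21*s + 20)^2/225) ds = t*(147*t^2 + 420*t + 400)/225.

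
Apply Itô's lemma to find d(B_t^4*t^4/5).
d(B_t^4*t^4/5) = (2*B_t^2*t^3*(2*B_t^2 + 3*t)/5) dt + (4*B_t^3*t^4/5) dB_t

Itô's formula for f(t, x): d f(t, B_t) = (f_t + (1/2) f_xx) dt + f_x dB_t. Compute partials of f(t, x) = t^4*x^4/5:
  f_t(t,x)  = 4*t^3*x^4/5
  f_x(t,x)  = 4*t^4*x^3/5
  f_xx(t,x) = 12*t^4*x^2/5
Assemble drift = f_t + (1/2) f_xx = 2*t^3*x^2*(3*t + 2*x^2)/5 and diffusion = f_x = 4*t^4*x^3/5. Substituting x = B_t:
  d(B_t^4*t^4/5) = (2*B_t^2*t^3*(2*B_t^2 + 3*t)/5) dt + (4*B_t^3*t^4/5) dB_t.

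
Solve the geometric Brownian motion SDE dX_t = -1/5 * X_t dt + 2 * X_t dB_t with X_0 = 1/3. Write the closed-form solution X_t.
X_t = 1/3 * exp((-11/5) * t + (2) * B_t)

For GBM dX = mu X dt + sigma X dB with X_0 = x_0, apply Itô to Y = log X: dY = (mu - sigma^2/2) dt + sigma dB, so Y_t = log(x_0) + (mu - sigma^2/2) t + sigma B_t and hence X_t = x_0 * exp((mu - sigma^2/2) t + sigma B_t).
With mu = -1/5, sigma = 2, x_0 = 1/3, this gives:
  X_t = 1/3 * exp((-11/5) * t + (2) * B_t).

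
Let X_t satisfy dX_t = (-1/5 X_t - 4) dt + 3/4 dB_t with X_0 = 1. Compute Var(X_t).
Var(X_t) = 45/32 - 45*exp(-2*t/5)/32

The variance V(t) = Var(X_t) satisfies V'(t) = 2 a V(t) + c^2 with V(0) = 0 (drift coefficient is linear in X, diffusion is constant). With a = -1/5, c = 3/4, the solution is
  V(t) = (c^2 / (2 a)) * (exp(2 a t) - 1)
       = ((3/4)^2 / (2*(-1/5))) * (exp((-2/5) t) - 1)
       = 45/32 - 45*exp(-2*t/5)/32.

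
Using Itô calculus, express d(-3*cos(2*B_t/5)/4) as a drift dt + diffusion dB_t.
d(-3*cos(2*B_t/5)/4) = (3*cos(2*B_t/5)/50) dt + (3*sin(2*B_t/5)/10) dB_t

Itô's formula for f(B_t) gives d f(B_t) = f'(B_t) dB_t + (1/2) f''(B_t) dt. Compute derivatives of f(x) = -3*cos(2*x/5)/4:
  f'(x)  = 3*sin(2*x/5)/10
  f''(x) = 3*cos(2*x/5)/25
Substitute x = B_t and multiply the f'' term by 1/2:
  drift     = (1/2) * (3*cos(2*x/5)/25) evaluated at B_t = 3*cos(2*B_t/5)/50
  diffusion = (3*sin(2*x/5)/10) evaluated at B_t = 3*sin(2*B_t/5)/10
Therefore d(-3*cos(2*B_t/5)/4) = (3*cos(2*B_t/5)/50) dt + (3*sin(2*B_t/5)/10) dB_t.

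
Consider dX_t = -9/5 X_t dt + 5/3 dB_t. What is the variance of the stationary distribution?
lim Var(X_t) = 125/162

The OU SDE dX = -theta X dt + sigma dB admits the integrating factor exp(theta t): d(exp(theta t) X_t) = sigma exp(theta t) dB_t. Integrating from 0 to t gives X_t = x_0 * exp(-theta t) + sigma * int_0^t exp(-theta (t-s)) dB_s for any initial x_0. The Itô integral has variance (by the Itô isometry) sigma^2 * int_0^t exp(-2 theta (t - s)) ds = sigma^2 * (1 - exp(-2 theta t)) / (2 theta), independent of x_0.
With theta = 9/5, sigma = 5/3:
  Var(X_t) = (5/3)^2 * (1 - exp(-2*9/5 t)) / (2 * 9/5) = 125/162 - 125*exp(-18*t/5)/162.
As t -> infinity, exp(-2*9/5 t) -> 0, so the stationary variance is sigma^2 / (2 theta) = 125/162.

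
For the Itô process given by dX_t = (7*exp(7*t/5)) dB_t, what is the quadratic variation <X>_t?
<X>_t = 35*exp(14*t/5)/2 - 35/2

For an Itô process dX_t = a(t) dt + b(t) dB_t, the quadratic variation is <X>_t = int_0^t b(s)^2 ds (the drift term does not contribute). Here b(s) = 7*exp(7*s/5), so
  b(s)^2 = 49*exp(14*s/5).
Integrating from 0 to t:
  <X>_t = int_0^t (49*exp(14*s/5)) ds = 35*exp(14*t/5)/2 - 35/2.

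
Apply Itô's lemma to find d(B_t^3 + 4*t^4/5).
d(B_t^3 + 4*t^4/5) = (3*B_t + 16*t^3/5) dt + (3*B_t^2) dB_t

Itô's formula for f(t, x): d f(t, B_t) = (f_t + (1/2) f_xx) dt + f_x dB_t. Compute partials of f(t, x) = 4*t^4/5 + x^3:
  f_t(t,x)  = 16*t^3/5
  f_x(t,x)  = 3*x^2
  f_xx(t,x) = 6*x
Assemble drift = f_t + (1/2) f_xx = 16*t^3/5 + 3*x and diffusion = f_x = 3*x^2. Substituting x = B_t:
  d(B_t^3 + 4*t^4/5) = (3*B_t + 16*t^3/5) dt + (3*B_t^2) dB_t.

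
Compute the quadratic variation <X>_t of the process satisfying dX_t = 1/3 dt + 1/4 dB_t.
<X>_t = t/16

For an Itô process dX_t = a(t) dt + b(t) dB_t, the quadratic variation is <X>_t = int_0^t b(s)^2 ds (the drift term does not contribute). Here b(s) = 1/4, so
  b(s)^2 = 1/16.
Integrating from 0 to t:
  <X>_t = int_0^t (1/16) ds = t/16.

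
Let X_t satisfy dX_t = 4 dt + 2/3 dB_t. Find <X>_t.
<X>_t = 4*t/9

For an Itô process dX_t = a(t) dt + b(t) dB_t, the quadratic variation is <X>_t = int_0^t b(s)^2 ds (the drift term does not contribute). Here b(s) = 2/3, so
  b(s)^2 = 4/9.
Integrating from 0 to t:
  <X>_t = int_0^t (4/9) ds = 4*t/9.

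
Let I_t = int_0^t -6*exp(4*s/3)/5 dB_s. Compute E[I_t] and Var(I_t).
E[I_t] = 0; Var(I_t) = 27*exp(8*t/3)/50 - 27/50

The Itô integral of a deterministic integrand f(s) has mean 0 because each increment f(s) * (B_{s+ds} - B_s) has mean 0. By the Itô isometry:
  Var( int_0^t f(s) dB_s ) = E[ (int_0^t f(s) dB_s)^2 ] = int_0^t f(s)^2 ds.
Here f(s) = -6*exp(4*s/3)/5, so f(s)^2 = 36*exp(8*s/3)/25. Integrate:
  int_0^t (36*exp(8*s/3)/25) ds = 27*exp(8*t/3)/50 - 27/50.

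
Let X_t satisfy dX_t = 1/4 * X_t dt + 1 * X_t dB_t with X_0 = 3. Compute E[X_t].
E[X_t] = 3*exp(t/4)

For GBM dX = mu X dt + sigma X dB with X_0 = x_0, apply Itô to Y = log X: dY = (mu - sigma^2/2) dt + sigma dB, so Y_t = log(x_0) + (mu - sigma^2/2) t + sigma B_t and hence X_t = x_0 * exp((mu - sigma^2/2) t + sigma B_t).
With mu = 1/4, sigma = 1, x_0 = 3, this gives:
  X_t = 3 * exp((-1/4) * t + (1) * B_t).
Since sigma*B_t ~ Normal(0, sigma^2 t), E[exp(sigma*B_t)] = exp(sigma^2 t / 2); so E[X_t] = x_0 * exp((mu - sigma^2/2) t) * exp(sigma^2 t / 2) = x_0 * exp(mu t) = 3*exp(t/4).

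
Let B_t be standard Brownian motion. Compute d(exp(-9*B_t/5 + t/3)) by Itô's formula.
d(exp(-9*B_t/5 + t/3)) = (293*exp(-9*B_t/5 + t/3)/150) dt + (-9*exp(-9*B_t/5 + t/3)/5) dB_t

Itô's formula for f(t, x): d f(t, B_t) = (f_t + (1/2) f_xx) dt + f_x dB_t. Compute partials of f(t, x) = exp(t/3 - 9*x/5):
  f_t(t,x)  = exp(t/3 - 9*x/5)/3
  f_x(t,x)  = -9*exp(t/3 - 9*x/5)/5
  f_xx(t,x) = 81*exp(t/3 - 9*x/5)/25
Assemble drift = f_t + (1/2) f_xx = 293*exp(t/3 - 9*x/5)/150 and diffusion = f_x = -9*exp(t/3 - 9*x/5)/5. Substituting x = B_t:
  d(exp(-9*B_t/5 + t/3)) = (293*exp(-9*B_t/5 + t/3)/150) dt + (-9*exp(-9*B_t/5 + t/3)/5) dB_t.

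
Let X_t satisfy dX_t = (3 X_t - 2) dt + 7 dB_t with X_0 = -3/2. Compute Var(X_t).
Var(X_t) = 49*exp(6*t)/6 - 49/6

The variance V(t) = Var(X_t) satisfies V'(t) = 2 a V(t) + c^2 with V(0) = 0 (drift coefficient is linear in X, diffusion is constant). With a = 3, c = 7, the solution is
  V(t) = (c^2 / (2 a)) * (exp(2 a t) - 1)
       = (7^2 / (2*3)) * (exp(6 t) - 1)
       = 49*exp(6*t)/6 - 49/6.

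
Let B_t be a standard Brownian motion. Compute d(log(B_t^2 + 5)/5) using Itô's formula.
d(log(B_t^2 + 5)/5) = ((5 - B_t^2)/(5*(B_t^2 + 5)^2)) dt + (2*B_t/(5*(B_t^2 + 5))) dB_t

Itô's formula for f(B_t) gives d f(B_t) = f'(B_t) dB_t + (1/2) f''(B_t) dt. Compute derivatives of f(x) = log(x^2 + 5)/5:
  f'(x)  = 2*x/(5*(x^2 + 5))
  f''(x) = 2*(5 - x^2)/(5*(x^2 + 5)^2)
Substitute x = B_t and multiply the f'' term by 1/2:
  drift     = (1/2) * (2*(5 - x^2)/(5*(x^2 + 5)^2)) evaluated at B_t = (5 - B_t^2)/(5*(B_t^2 + 5)^2)
  diffusion = (2*x/(5*(x^2 + 5))) evaluated at B_t = 2*B_t/(5*(B_t^2 + 5))
Therefore d(log(B_t^2 + 5)/5) = ((5 - B_t^2)/(5*(B_t^2 + 5)^2)) dt + (2*B_t/(5*(B_t^2 + 5))) dB_t.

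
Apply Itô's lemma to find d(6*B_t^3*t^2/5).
d(6*B_t^3*t^2/5) = (6*B_t*t*(2*B_t^2 + 3*t)/5) dt + (18*B_t^2*t^2/5) dB_t

Itô's formula for f(t, x): d f(t, B_t) = (f_t + (1/2) f_xx) dt + f_x dB_t. Compute partials of f(t, x) = 6*t^2*x^3/5:
  f_t(t,x)  = 12*t*x^3/5
  f_x(t,x)  = 18*t^2*x^2/5
  f_xx(t,x) = 36*t^2*x/5
Assemble drift = f_t + (1/2) f_xx = 6*t*x*(3*t + 2*x^2)/5 and diffusion = f_x = 18*t^2*x^2/5. Substituting x = B_t:
  d(6*B_t^3*t^2/5) = (6*B_t*t*(2*B_t^2 + 3*t)/5) dt + (18*B_t^2*t^2/5) dB_t.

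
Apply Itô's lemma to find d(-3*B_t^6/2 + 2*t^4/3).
d(-3*B_t^6/2 + 2*t^4/3) = (-45*B_t^4/2 + 8*t^3/3) dt + (-9*B_t^5) dB_t

Itô's formula for f(t, x): d f(t, B_t) = (f_t + (1/2) f_xx) dt + f_x dB_t. Compute partials of f(t, x) = 2*t^4/3 - 3*x^6/2:
  f_t(t,x)  = 8*t^3/3
  f_x(t,x)  = -9*x^5
  f_xx(t,x) = -45*x^4
Assemble drift = f_t + (1/2) f_xx = 8*t^3/3 - 45*x^4/2 and diffusion = f_x = -9*x^5. Substituting x = B_t:
  d(-3*B_t^6/2 + 2*t^4/3) = (-45*B_t^4/2 + 8*t^3/3) dt + (-9*B_t^5) dB_t.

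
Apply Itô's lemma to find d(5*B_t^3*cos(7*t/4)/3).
d(5*B_t^3*cos(7*t/4)/3) = (5*B_t*(-7*B_t^2*sin(7*t/4)/12 + cos(7*t/4))) dt + (5*B_t^2*cos(7*t/4)) dB_t

Itô's formula for f(t, x): d f(t, B_t) = (f_t + (1/2) f_xx) dt + f_x dB_t. Compute partials of f(t, x) = 5*x^3*cos(7*t/4)/3:
  f_t(t,x)  = -35*x^3*sin(7*t/4)/12
  f_x(t,x)  = 5*x^2*cos(7*t/4)
  f_xx(t,x) = 10*x*cos(7*t/4)
Assemble drift = f_t + (1/2) f_xx = 5*x*(-7*x^2*sin(7*t/4)/12 + cos(7*t/4)) and diffusion = f_x = 5*x^2*cos(7*t/4). Substituting x = B_t:
  d(5*B_t^3*cos(7*t/4)/3) = (5*B_t*(-7*B_t^2*sin(7*t/4)/12 + cos(7*t/4))) dt + (5*B_t^2*cos(7*t/4)) dB_t.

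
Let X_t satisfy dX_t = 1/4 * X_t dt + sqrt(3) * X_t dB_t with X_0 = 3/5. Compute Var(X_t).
Var(X_t) = 9*(exp(3*t) - 1)*exp(t/2)/25

For GBM dX = mu X dt + sigma X dB with X_0 = x_0, apply Itô to Y = log X: dY = (mu - sigma^2/2) dt + sigma dB, so Y_t = log(x_0) + (mu - sigma^2/2) t + sigma B_t and hence X_t = x_0 * exp((mu - sigma^2/2) t + sigma B_t).
With mu = 1/4, sigma = sqrt(3), x_0 = 3/5, this gives:
  X_t = 3/5 * exp((-5/4) * t + (sqrt(3)) * B_t).
Since sigma*B_t ~ Normal(0, sigma^2 t), E[exp(sigma*B_t)] = exp(sigma^2 t / 2); so E[X_t] = x_0 * exp((mu - sigma^2/2) t) * exp(sigma^2 t / 2) = x_0 * exp(mu t) = 3*exp(t/4)/5.
Var(X_t) = E[X_t^2] - (E[X_t])^2 = x_0^2 * exp(2 mu t) * (exp(sigma^2 t) - 1) = 9*(exp(3*t) - 1)*exp(t/2)/25.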